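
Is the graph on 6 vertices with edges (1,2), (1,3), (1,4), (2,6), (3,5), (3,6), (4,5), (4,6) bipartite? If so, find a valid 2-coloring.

Step 1: Attempt 2-coloring using BFS:
  Start at vertex 1, assign color 0
  Color vertex 2 with color 1 (neighbor of 1)
  Color vertex 3 with color 1 (neighbor of 1)
  Color vertex 4 with color 1 (neighbor of 1)
  Color vertex 6 with color 0 (neighbor of 2)
  Color vertex 5 with color 0 (neighbor of 3)

Step 2: 2-coloring succeeded. No conflicts found.
  Set A (color 0): {1, 5, 6}
  Set B (color 1): {2, 3, 4}

The graph is bipartite with partition {1, 5, 6}, {2, 3, 4}.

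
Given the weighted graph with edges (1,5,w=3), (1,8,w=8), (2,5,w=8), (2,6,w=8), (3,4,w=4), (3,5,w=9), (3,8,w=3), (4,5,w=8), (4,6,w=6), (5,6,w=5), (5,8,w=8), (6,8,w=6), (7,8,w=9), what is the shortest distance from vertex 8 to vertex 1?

Step 1: Build adjacency list with weights:
  1: 5(w=3), 8(w=8)
  2: 5(w=8), 6(w=8)
  3: 4(w=4), 5(w=9), 8(w=3)
  4: 3(w=4), 5(w=8), 6(w=6)
  5: 1(w=3), 2(w=8), 3(w=9), 4(w=8), 6(w=5), 8(w=8)
  6: 2(w=8), 4(w=6), 5(w=5), 8(w=6)
  7: 8(w=9)
  8: 1(w=8), 3(w=3), 5(w=8), 6(w=6), 7(w=9)

Step 2: Apply Dijkstra's algorithm from vertex 8:
  Visit vertex 8 (distance=0)
    Update dist[1] = 8
    Update dist[3] = 3
    Update dist[5] = 8
    Update dist[6] = 6
    Update dist[7] = 9
  Visit vertex 3 (distance=3)
    Update dist[4] = 7
  Visit vertex 6 (distance=6)
    Update dist[2] = 14
  Visit vertex 4 (distance=7)
  Visit vertex 1 (distance=8)

Step 3: Shortest path: 8 -> 1
Total weight: 8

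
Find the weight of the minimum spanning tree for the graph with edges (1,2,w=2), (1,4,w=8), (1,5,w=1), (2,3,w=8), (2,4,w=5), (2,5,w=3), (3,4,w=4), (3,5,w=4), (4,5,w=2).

Apply Kruskal's algorithm (sort edges by weight, add if no cycle):

Sorted edges by weight:
  (1,5) w=1
  (1,2) w=2
  (4,5) w=2
  (2,5) w=3
  (3,5) w=4
  (3,4) w=4
  (2,4) w=5
  (1,4) w=8
  (2,3) w=8

Add edge (1,5) w=1 -- no cycle. Running total: 1
Add edge (1,2) w=2 -- no cycle. Running total: 3
Add edge (4,5) w=2 -- no cycle. Running total: 5
Skip edge (2,5) w=3 -- would create cycle
Add edge (3,5) w=4 -- no cycle. Running total: 9

MST edges: (1,5,w=1), (1,2,w=2), (4,5,w=2), (3,5,w=4)
Total MST weight: 1 + 2 + 2 + 4 = 9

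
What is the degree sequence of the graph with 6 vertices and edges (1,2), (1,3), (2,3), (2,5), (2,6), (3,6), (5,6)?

Step 1: Count edges incident to each vertex:
  deg(1) = 2 (neighbors: 2, 3)
  deg(2) = 4 (neighbors: 1, 3, 5, 6)
  deg(3) = 3 (neighbors: 1, 2, 6)
  deg(4) = 0 (neighbors: none)
  deg(5) = 2 (neighbors: 2, 6)
  deg(6) = 3 (neighbors: 2, 3, 5)

Step 2: Sort degrees in non-increasing order:
  Degrees: [2, 4, 3, 0, 2, 3] -> sorted: [4, 3, 3, 2, 2, 0]

Degree sequence: [4, 3, 3, 2, 2, 0]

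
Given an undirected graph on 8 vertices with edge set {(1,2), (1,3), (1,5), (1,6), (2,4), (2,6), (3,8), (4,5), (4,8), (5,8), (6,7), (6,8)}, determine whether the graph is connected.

Step 1: Build adjacency list from edges:
  1: 2, 3, 5, 6
  2: 1, 4, 6
  3: 1, 8
  4: 2, 5, 8
  5: 1, 4, 8
  6: 1, 2, 7, 8
  7: 6
  8: 3, 4, 5, 6

Step 2: Run BFS/DFS from vertex 1:
  Visited: {1, 2, 3, 5, 6, 4, 8, 7}
  Reached 8 of 8 vertices

Step 3: All 8 vertices reached from vertex 1, so the graph is connected.
Answer: Yes, the graph is connected.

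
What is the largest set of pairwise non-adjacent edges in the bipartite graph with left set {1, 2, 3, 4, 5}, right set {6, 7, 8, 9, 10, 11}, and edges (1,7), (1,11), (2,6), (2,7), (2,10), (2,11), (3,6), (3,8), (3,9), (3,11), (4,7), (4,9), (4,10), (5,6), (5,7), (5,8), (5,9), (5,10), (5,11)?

Step 1: List the neighbors of each left vertex:
  1: 7, 11
  2: 6, 7, 10, 11
  3: 6, 8, 9, 11
  4: 7, 9, 10
  5: 6, 7, 8, 9, 10, 11

Step 2: Greedily match left vertices, then look for augmenting paths:
  Match 1 -- 7
  Match 2 -- 6
  Match 3 -- 8
  Match 4 -- 9
  Match 5 -- 10
  No augmenting path remains.

Step 3: Verify this is maximum:
  Matching size 5 = min(|L|, |R|) = min(5, 6), which is an upper bound, so this matching is maximum.

Maximum matching: {(1,7), (2,6), (3,8), (4,9), (5,10)}
Size: 5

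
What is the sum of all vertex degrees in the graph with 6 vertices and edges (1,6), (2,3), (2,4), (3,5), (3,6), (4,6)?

Step 1: Count edges incident to each vertex:
  deg(1) = 1 (neighbors: 6)
  deg(2) = 2 (neighbors: 3, 4)
  deg(3) = 3 (neighbors: 2, 5, 6)
  deg(4) = 2 (neighbors: 2, 6)
  deg(5) = 1 (neighbors: 3)
  deg(6) = 3 (neighbors: 1, 3, 4)

Step 2: Sum all degrees:
  1 + 2 + 3 + 2 + 1 + 3 = 12

Verification: sum of degrees = 2 * |E| = 2 * 6 = 12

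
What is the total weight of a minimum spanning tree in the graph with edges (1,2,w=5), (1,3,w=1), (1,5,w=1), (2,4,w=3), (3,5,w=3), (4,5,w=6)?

Apply Kruskal's algorithm (sort edges by weight, add if no cycle):

Sorted edges by weight:
  (1,3) w=1
  (1,5) w=1
  (2,4) w=3
  (3,5) w=3
  (1,2) w=5
  (4,5) w=6

Add edge (1,3) w=1 -- no cycle. Running total: 1
Add edge (1,5) w=1 -- no cycle. Running total: 2
Add edge (2,4) w=3 -- no cycle. Running total: 5
Skip edge (3,5) w=3 -- would create cycle
Add edge (1,2) w=5 -- no cycle. Running total: 10

MST edges: (1,3,w=1), (1,5,w=1), (2,4,w=3), (1,2,w=5)
Total MST weight: 1 + 1 + 3 + 5 = 10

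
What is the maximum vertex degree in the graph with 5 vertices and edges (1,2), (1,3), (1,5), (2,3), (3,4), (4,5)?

Step 1: Count edges incident to each vertex:
  deg(1) = 3 (neighbors: 2, 3, 5)
  deg(2) = 2 (neighbors: 1, 3)
  deg(3) = 3 (neighbors: 1, 2, 4)
  deg(4) = 2 (neighbors: 3, 5)
  deg(5) = 2 (neighbors: 1, 4)

Step 2: Find maximum:
  max(3, 2, 3, 2, 2) = 3 (vertex 1)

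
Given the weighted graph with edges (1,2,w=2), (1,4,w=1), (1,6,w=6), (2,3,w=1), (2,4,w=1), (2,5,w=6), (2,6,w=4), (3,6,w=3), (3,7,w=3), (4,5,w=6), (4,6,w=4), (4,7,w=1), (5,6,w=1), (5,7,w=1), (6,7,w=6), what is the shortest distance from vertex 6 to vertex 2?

Step 1: Build adjacency list with weights:
  1: 2(w=2), 4(w=1), 6(w=6)
  2: 1(w=2), 3(w=1), 4(w=1), 5(w=6), 6(w=4)
  3: 2(w=1), 6(w=3), 7(w=3)
  4: 1(w=1), 2(w=1), 5(w=6), 6(w=4), 7(w=1)
  5: 2(w=6), 4(w=6), 6(w=1), 7(w=1)
  6: 1(w=6), 2(w=4), 3(w=3), 4(w=4), 5(w=1), 7(w=6)
  7: 3(w=3), 4(w=1), 5(w=1), 6(w=6)

Step 2: Apply Dijkstra's algorithm from vertex 6:
  Visit vertex 6 (distance=0)
    Update dist[1] = 6
    Update dist[2] = 4
    Update dist[3] = 3
    Update dist[4] = 4
    Update dist[5] = 1
    Update dist[7] = 6
  Visit vertex 5 (distance=1)
    Update dist[7] = 2
  Visit vertex 7 (distance=2)
    Update dist[4] = 3
  Visit vertex 3 (distance=3)
  Visit vertex 4 (distance=3)
    Update dist[1] = 4
  Visit vertex 1 (distance=4)
  Visit vertex 2 (distance=4)

Step 3: Shortest path: 6 -> 2
Total weight: 4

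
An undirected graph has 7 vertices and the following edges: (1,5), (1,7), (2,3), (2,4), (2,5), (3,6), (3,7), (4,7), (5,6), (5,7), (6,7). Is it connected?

Step 1: Build adjacency list from edges:
  1: 5, 7
  2: 3, 4, 5
  3: 2, 6, 7
  4: 2, 7
  5: 1, 2, 6, 7
  6: 3, 5, 7
  7: 1, 3, 4, 5, 6

Step 2: Run BFS/DFS from vertex 1:
  Visited: {1, 5, 7, 2, 6, 3, 4}
  Reached 7 of 7 vertices

Step 3: All 7 vertices reached from vertex 1, so the graph is connected.
Answer: Yes, the graph is connected.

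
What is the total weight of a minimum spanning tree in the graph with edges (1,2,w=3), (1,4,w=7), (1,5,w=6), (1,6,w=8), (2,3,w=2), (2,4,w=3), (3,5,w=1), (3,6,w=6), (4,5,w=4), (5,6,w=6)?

Apply Kruskal's algorithm (sort edges by weight, add if no cycle):

Sorted edges by weight:
  (3,5) w=1
  (2,3) w=2
  (1,2) w=3
  (2,4) w=3
  (4,5) w=4
  (1,5) w=6
  (3,6) w=6
  (5,6) w=6
  (1,4) w=7
  (1,6) w=8

Add edge (3,5) w=1 -- no cycle. Running total: 1
Add edge (2,3) w=2 -- no cycle. Running total: 3
Add edge (1,2) w=3 -- no cycle. Running total: 6
Add edge (2,4) w=3 -- no cycle. Running total: 9
Skip edge (4,5) w=4 -- would create cycle
Skip edge (1,5) w=6 -- would create cycle
Add edge (3,6) w=6 -- no cycle. Running total: 15

MST edges: (3,5,w=1), (2,3,w=2), (1,2,w=3), (2,4,w=3), (3,6,w=6)
Total MST weight: 1 + 2 + 3 + 3 + 6 = 15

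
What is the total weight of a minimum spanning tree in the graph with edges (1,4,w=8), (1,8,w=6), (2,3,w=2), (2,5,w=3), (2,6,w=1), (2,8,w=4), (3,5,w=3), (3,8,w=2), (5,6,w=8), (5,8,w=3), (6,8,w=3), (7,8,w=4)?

Apply Kruskal's algorithm (sort edges by weight, add if no cycle):

Sorted edges by weight:
  (2,6) w=1
  (2,3) w=2
  (3,8) w=2
  (2,5) w=3
  (3,5) w=3
  (5,8) w=3
  (6,8) w=3
  (2,8) w=4
  (7,8) w=4
  (1,8) w=6
  (1,4) w=8
  (5,6) w=8

Add edge (2,6) w=1 -- no cycle. Running total: 1
Add edge (2,3) w=2 -- no cycle. Running total: 3
Add edge (3,8) w=2 -- no cycle. Running total: 5
Add edge (2,5) w=3 -- no cycle. Running total: 8
Skip edge (3,5) w=3 -- would create cycle
Skip edge (5,8) w=3 -- would create cycle
Skip edge (6,8) w=3 -- would create cycle
Skip edge (2,8) w=4 -- would create cycle
Add edge (7,8) w=4 -- no cycle. Running total: 12
Add edge (1,8) w=6 -- no cycle. Running total: 18
Add edge (1,4) w=8 -- no cycle. Running total: 26

MST edges: (2,6,w=1), (2,3,w=2), (3,8,w=2), (2,5,w=3), (7,8,w=4), (1,8,w=6), (1,4,w=8)
Total MST weight: 1 + 2 + 2 + 3 + 4 + 6 + 8 = 26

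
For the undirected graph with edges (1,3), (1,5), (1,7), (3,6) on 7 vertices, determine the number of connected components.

Step 1: Build adjacency list from edges:
  1: 3, 5, 7
  2: (none)
  3: 1, 6
  4: (none)
  5: 1
  6: 3
  7: 1

Step 2: Run BFS/DFS from vertex 1:
  Visited: {1, 3, 5, 7, 6}
  Reached 5 of 7 vertices

Step 3: Only 5 of 7 vertices reached. Graph is disconnected.
Connected components: {1, 3, 5, 6, 7}, {2}, {4}
Number of connected components: 3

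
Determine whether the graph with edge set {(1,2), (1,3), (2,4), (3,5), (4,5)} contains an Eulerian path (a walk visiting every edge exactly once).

Step 1: Find the degree of each vertex:
  deg(1) = 2
  deg(2) = 2
  deg(3) = 2
  deg(4) = 2
  deg(5) = 2

Step 2: Count vertices with odd degree:
  All vertices have even degree (0 odd-degree vertices)

Step 3: Apply Euler's theorem:
  - Eulerian circuit exists iff graph is connected and all vertices have even degree
  - Eulerian path exists iff graph is connected and has 0 or 2 odd-degree vertices

Graph is connected with 0 odd-degree vertices.
Both Eulerian circuit and Eulerian path exist.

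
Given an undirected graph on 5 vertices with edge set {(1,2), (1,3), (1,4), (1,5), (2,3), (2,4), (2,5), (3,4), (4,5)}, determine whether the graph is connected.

Step 1: Build adjacency list from edges:
  1: 2, 3, 4, 5
  2: 1, 3, 4, 5
  3: 1, 2, 4
  4: 1, 2, 3, 5
  5: 1, 2, 4

Step 2: Run BFS/DFS from vertex 1:
  Visited: {1, 2, 3, 4, 5}
  Reached 5 of 5 vertices

Step 3: All 5 vertices reached from vertex 1, so the graph is connected.
Answer: Yes, the graph is connected.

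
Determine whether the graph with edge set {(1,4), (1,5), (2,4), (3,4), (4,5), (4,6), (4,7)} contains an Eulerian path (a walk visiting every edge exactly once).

Step 1: Find the degree of each vertex:
  deg(1) = 2
  deg(2) = 1
  deg(3) = 1
  deg(4) = 6
  deg(5) = 2
  deg(6) = 1
  deg(7) = 1

Step 2: Count vertices with odd degree:
  Odd-degree vertices: 2, 3, 6, 7 (4 total)

Step 3: Apply Euler's theorem:
  - Eulerian circuit exists iff graph is connected and all vertices have even degree
  - Eulerian path exists iff graph is connected and has 0 or 2 odd-degree vertices

Graph has 4 odd-degree vertices (need 0 or 2).
Neither Eulerian path nor Eulerian circuit exists.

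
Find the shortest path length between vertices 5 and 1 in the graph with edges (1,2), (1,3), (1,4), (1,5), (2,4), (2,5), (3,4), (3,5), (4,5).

Step 1: Build adjacency list:
  1: 2, 3, 4, 5
  2: 1, 4, 5
  3: 1, 4, 5
  4: 1, 2, 3, 5
  5: 1, 2, 3, 4

Step 2: BFS from vertex 5 to find shortest path to 1:
  vertex 1 reached at distance 1

Step 3: Shortest path: 5 -> 1
Path length: 1 edge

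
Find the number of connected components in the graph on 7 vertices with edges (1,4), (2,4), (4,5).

Step 1: Build adjacency list from edges:
  1: 4
  2: 4
  3: (none)
  4: 1, 2, 5
  5: 4
  6: (none)
  7: (none)

Step 2: Run BFS/DFS from vertex 1:
  Visited: {1, 4, 2, 5}
  Reached 4 of 7 vertices

Step 3: Only 4 of 7 vertices reached. Graph is disconnected.
Connected components: {1, 2, 4, 5}, {3}, {6}, {7}
Number of connected components: 4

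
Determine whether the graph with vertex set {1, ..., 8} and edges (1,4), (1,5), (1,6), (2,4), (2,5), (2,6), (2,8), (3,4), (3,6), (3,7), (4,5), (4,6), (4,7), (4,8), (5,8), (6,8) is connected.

Step 1: Build adjacency list from edges:
  1: 4, 5, 6
  2: 4, 5, 6, 8
  3: 4, 6, 7
  4: 1, 2, 3, 5, 6, 7, 8
  5: 1, 2, 4, 8
  6: 1, 2, 3, 4, 8
  7: 3, 4
  8: 2, 4, 5, 6

Step 2: Run BFS/DFS from vertex 1:
  Visited: {1, 4, 5, 6, 2, 3, 7, 8}
  Reached 8 of 8 vertices

Step 3: All 8 vertices reached from vertex 1, so the graph is connected.
Answer: Yes, the graph is connected.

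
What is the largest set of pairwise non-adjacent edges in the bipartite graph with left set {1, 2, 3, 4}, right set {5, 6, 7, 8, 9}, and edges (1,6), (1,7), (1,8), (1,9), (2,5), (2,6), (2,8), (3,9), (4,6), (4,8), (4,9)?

Step 1: List the neighbors of each left vertex:
  1: 6, 7, 8, 9
  2: 5, 6, 8
  3: 9
  4: 6, 8, 9

Step 2: Greedily match left vertices, then look for augmenting paths:
  Match 1 -- 6
  Match 2 -- 5
  Match 3 -- 9
  Match 4 -- 8
  No augmenting path remains.

Step 3: Verify this is maximum:
  Matching size 4 = min(|L|, |R|) = min(4, 5), which is an upper bound, so this matching is maximum.

Maximum matching: {(1,6), (2,5), (3,9), (4,8)}
Size: 4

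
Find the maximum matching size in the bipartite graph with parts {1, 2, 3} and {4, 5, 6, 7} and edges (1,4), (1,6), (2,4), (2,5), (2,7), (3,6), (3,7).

Step 1: List the neighbors of each left vertex:
  1: 4, 6
  2: 4, 5, 7
  3: 6, 7

Step 2: Greedily match left vertices, then look for augmenting paths:
  Match 1 -- 4
  Match 2 -- 5
  Match 3 -- 6
  No augmenting path remains.

Step 3: Verify this is maximum:
  Matching size 3 = min(|L|, |R|) = min(3, 4), which is an upper bound, so this matching is maximum.

Maximum matching: {(1,4), (2,5), (3,6)}
Size: 3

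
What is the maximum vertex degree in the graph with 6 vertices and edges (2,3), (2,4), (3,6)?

Step 1: Count edges incident to each vertex:
  deg(1) = 0 (neighbors: none)
  deg(2) = 2 (neighbors: 3, 4)
  deg(3) = 2 (neighbors: 2, 6)
  deg(4) = 1 (neighbors: 2)
  deg(5) = 0 (neighbors: none)
  deg(6) = 1 (neighbors: 3)

Step 2: Find maximum:
  max(0, 2, 2, 1, 0, 1) = 2 (vertex 2)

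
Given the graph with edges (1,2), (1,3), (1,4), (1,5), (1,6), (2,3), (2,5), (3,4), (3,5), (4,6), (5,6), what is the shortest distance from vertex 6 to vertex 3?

Step 1: Build adjacency list:
  1: 2, 3, 4, 5, 6
  2: 1, 3, 5
  3: 1, 2, 4, 5
  4: 1, 3, 6
  5: 1, 2, 3, 6
  6: 1, 4, 5

Step 2: BFS from vertex 6 to find shortest path to 3:
  vertex 1 reached at distance 1
  vertex 4 reached at distance 1
  vertex 5 reached at distance 1
  vertex 2 reached at distance 2
  vertex 3 reached at distance 2

Step 3: Shortest path: 6 -> 5 -> 3
Path length: 2 edges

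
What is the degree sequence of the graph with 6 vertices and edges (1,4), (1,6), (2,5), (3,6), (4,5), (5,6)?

Step 1: Count edges incident to each vertex:
  deg(1) = 2 (neighbors: 4, 6)
  deg(2) = 1 (neighbors: 5)
  deg(3) = 1 (neighbors: 6)
  deg(4) = 2 (neighbors: 1, 5)
  deg(5) = 3 (neighbors: 2, 4, 6)
  deg(6) = 3 (neighbors: 1, 3, 5)

Step 2: Sort degrees in non-increasing order:
  Degrees: [2, 1, 1, 2, 3, 3] -> sorted: [3, 3, 2, 2, 1, 1]

Degree sequence: [3, 3, 2, 2, 1, 1]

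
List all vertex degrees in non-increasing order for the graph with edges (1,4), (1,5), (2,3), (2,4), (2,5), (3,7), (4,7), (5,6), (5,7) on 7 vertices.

Step 1: Count edges incident to each vertex:
  deg(1) = 2 (neighbors: 4, 5)
  deg(2) = 3 (neighbors: 3, 4, 5)
  deg(3) = 2 (neighbors: 2, 7)
  deg(4) = 3 (neighbors: 1, 2, 7)
  deg(5) = 4 (neighbors: 1, 2, 6, 7)
  deg(6) = 1 (neighbors: 5)
  deg(7) = 3 (neighbors: 3, 4, 5)

Step 2: Sort degrees in non-increasing order:
  Degrees: [2, 3, 2, 3, 4, 1, 3] -> sorted: [4, 3, 3, 3, 2, 2, 1]

Degree sequence: [4, 3, 3, 3, 2, 2, 1]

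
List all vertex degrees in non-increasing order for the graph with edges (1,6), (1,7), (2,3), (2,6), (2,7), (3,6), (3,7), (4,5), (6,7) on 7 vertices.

Step 1: Count edges incident to each vertex:
  deg(1) = 2 (neighbors: 6, 7)
  deg(2) = 3 (neighbors: 3, 6, 7)
  deg(3) = 3 (neighbors: 2, 6, 7)
  deg(4) = 1 (neighbors: 5)
  deg(5) = 1 (neighbors: 4)
  deg(6) = 4 (neighbors: 1, 2, 3, 7)
  deg(7) = 4 (neighbors: 1, 2, 3, 6)

Step 2: Sort degrees in non-increasing order:
  Degrees: [2, 3, 3, 1, 1, 4, 4] -> sorted: [4, 4, 3, 3, 2, 1, 1]

Degree sequence: [4, 4, 3, 3, 2, 1, 1]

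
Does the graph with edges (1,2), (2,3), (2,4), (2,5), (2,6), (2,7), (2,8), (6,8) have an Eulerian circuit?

Step 1: Find the degree of each vertex:
  deg(1) = 1
  deg(2) = 7
  deg(3) = 1
  deg(4) = 1
  deg(5) = 1
  deg(6) = 2
  deg(7) = 1
  deg(8) = 2

Step 2: Count vertices with odd degree:
  Odd-degree vertices: 1, 2, 3, 4, 5, 7 (6 total)

Step 3: Apply Euler's theorem:
  - Eulerian circuit exists iff graph is connected and all vertices have even degree
  - Eulerian path exists iff graph is connected and has 0 or 2 odd-degree vertices

Graph has 6 odd-degree vertices (need 0 or 2).
Neither Eulerian path nor Eulerian circuit exists.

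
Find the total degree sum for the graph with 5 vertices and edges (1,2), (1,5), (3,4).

Step 1: Count edges incident to each vertex:
  deg(1) = 2 (neighbors: 2, 5)
  deg(2) = 1 (neighbors: 1)
  deg(3) = 1 (neighbors: 4)
  deg(4) = 1 (neighbors: 3)
  deg(5) = 1 (neighbors: 1)

Step 2: Sum all degrees:
  2 + 1 + 1 + 1 + 1 = 6

Verification: sum of degrees = 2 * |E| = 2 * 3 = 6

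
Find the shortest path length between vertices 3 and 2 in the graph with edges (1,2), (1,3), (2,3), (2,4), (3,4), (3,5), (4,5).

Step 1: Build adjacency list:
  1: 2, 3
  2: 1, 3, 4
  3: 1, 2, 4, 5
  4: 2, 3, 5
  5: 3, 4

Step 2: BFS from vertex 3 to find shortest path to 2:
  vertex 1 reached at distance 1
  vertex 2 reached at distance 1

Step 3: Shortest path: 3 -> 2
Path length: 1 edge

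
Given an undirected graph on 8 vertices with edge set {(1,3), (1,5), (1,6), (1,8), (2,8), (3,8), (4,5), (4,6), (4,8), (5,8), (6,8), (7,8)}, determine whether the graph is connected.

Step 1: Build adjacency list from edges:
  1: 3, 5, 6, 8
  2: 8
  3: 1, 8
  4: 5, 6, 8
  5: 1, 4, 8
  6: 1, 4, 8
  7: 8
  8: 1, 2, 3, 4, 5, 6, 7

Step 2: Run BFS/DFS from vertex 1:
  Visited: {1, 3, 5, 6, 8, 4, 2, 7}
  Reached 8 of 8 vertices

Step 3: All 8 vertices reached from vertex 1, so the graph is connected.
Answer: Yes, the graph is connected.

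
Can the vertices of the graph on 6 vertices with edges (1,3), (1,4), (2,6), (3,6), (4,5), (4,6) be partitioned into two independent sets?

Step 1: Attempt 2-coloring using BFS:
  Start at vertex 1, assign color 0
  Color vertex 3 with color 1 (neighbor of 1)
  Color vertex 4 with color 1 (neighbor of 1)
  Color vertex 6 with color 0 (neighbor of 3)
  Color vertex 5 with color 0 (neighbor of 4)
  Color vertex 2 with color 1 (neighbor of 6)

Step 2: 2-coloring succeeded. No conflicts found.
  Set A (color 0): {1, 5, 6}
  Set B (color 1): {2, 3, 4}

The graph is bipartite with partition {1, 5, 6}, {2, 3, 4}.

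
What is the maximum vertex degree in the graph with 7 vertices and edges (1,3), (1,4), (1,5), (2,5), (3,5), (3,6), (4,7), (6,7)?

Step 1: Count edges incident to each vertex:
  deg(1) = 3 (neighbors: 3, 4, 5)
  deg(2) = 1 (neighbors: 5)
  deg(3) = 3 (neighbors: 1, 5, 6)
  deg(4) = 2 (neighbors: 1, 7)
  deg(5) = 3 (neighbors: 1, 2, 3)
  deg(6) = 2 (neighbors: 3, 7)
  deg(7) = 2 (neighbors: 4, 6)

Step 2: Find maximum:
  max(3, 1, 3, 2, 3, 2, 2) = 3 (vertex 1)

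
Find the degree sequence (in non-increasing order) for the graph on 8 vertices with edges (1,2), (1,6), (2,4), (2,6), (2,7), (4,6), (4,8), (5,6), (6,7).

Step 1: Count edges incident to each vertex:
  deg(1) = 2 (neighbors: 2, 6)
  deg(2) = 4 (neighbors: 1, 4, 6, 7)
  deg(3) = 0 (neighbors: none)
  deg(4) = 3 (neighbors: 2, 6, 8)
  deg(5) = 1 (neighbors: 6)
  deg(6) = 5 (neighbors: 1, 2, 4, 5, 7)
  deg(7) = 2 (neighbors: 2, 6)
  deg(8) = 1 (neighbors: 4)

Step 2: Sort degrees in non-increasing order:
  Degrees: [2, 4, 0, 3, 1, 5, 2, 1] -> sorted: [5, 4, 3, 2, 2, 1, 1, 0]

Degree sequence: [5, 4, 3, 2, 2, 1, 1, 0]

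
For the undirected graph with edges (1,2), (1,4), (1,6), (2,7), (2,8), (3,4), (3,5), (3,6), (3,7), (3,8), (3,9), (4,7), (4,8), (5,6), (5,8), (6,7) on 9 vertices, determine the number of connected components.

Step 1: Build adjacency list from edges:
  1: 2, 4, 6
  2: 1, 7, 8
  3: 4, 5, 6, 7, 8, 9
  4: 1, 3, 7, 8
  5: 3, 6, 8
  6: 1, 3, 5, 7
  7: 2, 3, 4, 6
  8: 2, 3, 4, 5
  9: 3

Step 2: Run BFS/DFS from vertex 1:
  Visited: {1, 2, 4, 6, 7, 8, 3, 5, 9}
  Reached 9 of 9 vertices

Step 3: All 9 vertices reached from vertex 1, so the graph is connected.
Number of connected components: 1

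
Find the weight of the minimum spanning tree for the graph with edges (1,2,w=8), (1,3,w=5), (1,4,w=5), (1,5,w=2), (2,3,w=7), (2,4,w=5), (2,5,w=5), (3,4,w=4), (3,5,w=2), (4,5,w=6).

Apply Kruskal's algorithm (sort edges by weight, add if no cycle):

Sorted edges by weight:
  (1,5) w=2
  (3,5) w=2
  (3,4) w=4
  (1,3) w=5
  (1,4) w=5
  (2,5) w=5
  (2,4) w=5
  (4,5) w=6
  (2,3) w=7
  (1,2) w=8

Add edge (1,5) w=2 -- no cycle. Running total: 2
Add edge (3,5) w=2 -- no cycle. Running total: 4
Add edge (3,4) w=4 -- no cycle. Running total: 8
Skip edge (1,3) w=5 -- would create cycle
Skip edge (1,4) w=5 -- would create cycle
Add edge (2,5) w=5 -- no cycle. Running total: 13

MST edges: (1,5,w=2), (3,5,w=2), (3,4,w=4), (2,5,w=5)
Total MST weight: 2 + 2 + 4 + 5 = 13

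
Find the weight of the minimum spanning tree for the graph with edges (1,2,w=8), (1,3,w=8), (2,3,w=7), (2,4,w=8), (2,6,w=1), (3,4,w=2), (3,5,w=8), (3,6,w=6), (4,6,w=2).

Apply Kruskal's algorithm (sort edges by weight, add if no cycle):

Sorted edges by weight:
  (2,6) w=1
  (3,4) w=2
  (4,6) w=2
  (3,6) w=6
  (2,3) w=7
  (1,3) w=8
  (1,2) w=8
  (2,4) w=8
  (3,5) w=8

Add edge (2,6) w=1 -- no cycle. Running total: 1
Add edge (3,4) w=2 -- no cycle. Running total: 3
Add edge (4,6) w=2 -- no cycle. Running total: 5
Skip edge (3,6) w=6 -- would create cycle
Skip edge (2,3) w=7 -- would create cycle
Add edge (1,3) w=8 -- no cycle. Running total: 13
Skip edge (1,2) w=8 -- would create cycle
Skip edge (2,4) w=8 -- would create cycle
Add edge (3,5) w=8 -- no cycle. Running total: 21

MST edges: (2,6,w=1), (3,4,w=2), (4,6,w=2), (1,3,w=8), (3,5,w=8)
Total MST weight: 1 + 2 + 2 + 8 + 8 = 21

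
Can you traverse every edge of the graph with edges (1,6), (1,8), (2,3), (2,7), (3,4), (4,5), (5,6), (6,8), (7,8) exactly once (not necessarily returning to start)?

Step 1: Find the degree of each vertex:
  deg(1) = 2
  deg(2) = 2
  deg(3) = 2
  deg(4) = 2
  deg(5) = 2
  deg(6) = 3
  deg(7) = 2
  deg(8) = 3

Step 2: Count vertices with odd degree:
  Odd-degree vertices: 6, 8 (2 total)

Step 3: Apply Euler's theorem:
  - Eulerian circuit exists iff graph is connected and all vertices have even degree
  - Eulerian path exists iff graph is connected and has 0 or 2 odd-degree vertices

Graph is connected with exactly 2 odd-degree vertices (6, 8).
Eulerian path exists (starting and ending at the odd-degree vertices), but no Eulerian circuit.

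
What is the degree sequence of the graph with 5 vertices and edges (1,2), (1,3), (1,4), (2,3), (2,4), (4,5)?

Step 1: Count edges incident to each vertex:
  deg(1) = 3 (neighbors: 2, 3, 4)
  deg(2) = 3 (neighbors: 1, 3, 4)
  deg(3) = 2 (neighbors: 1, 2)
  deg(4) = 3 (neighbors: 1, 2, 5)
  deg(5) = 1 (neighbors: 4)

Step 2: Sort degrees in non-increasing order:
  Degrees: [3, 3, 2, 3, 1] -> sorted: [3, 3, 3, 2, 1]

Degree sequence: [3, 3, 3, 2, 1]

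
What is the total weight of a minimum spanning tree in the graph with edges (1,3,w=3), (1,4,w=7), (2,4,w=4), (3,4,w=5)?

Apply Kruskal's algorithm (sort edges by weight, add if no cycle):

Sorted edges by weight:
  (1,3) w=3
  (2,4) w=4
  (3,4) w=5
  (1,4) w=7

Add edge (1,3) w=3 -- no cycle. Running total: 3
Add edge (2,4) w=4 -- no cycle. Running total: 7
Add edge (3,4) w=5 -- no cycle. Running total: 12

MST edges: (1,3,w=3), (2,4,w=4), (3,4,w=5)
Total MST weight: 3 + 4 + 5 = 12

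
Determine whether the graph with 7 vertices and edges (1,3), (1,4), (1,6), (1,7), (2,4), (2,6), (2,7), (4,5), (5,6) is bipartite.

Step 1: Attempt 2-coloring using BFS:
  Start at vertex 1, assign color 0
  Color vertex 3 with color 1 (neighbor of 1)
  Color vertex 4 with color 1 (neighbor of 1)
  Color vertex 6 with color 1 (neighbor of 1)
  Color vertex 7 with color 1 (neighbor of 1)
  Color vertex 2 with color 0 (neighbor of 4)
  Color vertex 5 with color 0 (neighbor of 4)

Step 2: 2-coloring succeeded. No conflicts found.
  Set A (color 0): {1, 2, 5}
  Set B (color 1): {3, 4, 6, 7}

The graph is bipartite with partition {1, 2, 5}, {3, 4, 6, 7}.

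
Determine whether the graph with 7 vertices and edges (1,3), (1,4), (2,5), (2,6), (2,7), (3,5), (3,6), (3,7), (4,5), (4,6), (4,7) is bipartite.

Step 1: Attempt 2-coloring using BFS:
  Start at vertex 1, assign color 0
  Color vertex 3 with color 1 (neighbor of 1)
  Color vertex 4 with color 1 (neighbor of 1)
  Color vertex 5 with color 0 (neighbor of 3)
  Color vertex 6 with color 0 (neighbor of 3)
  Color vertex 7 with color 0 (neighbor of 3)
  Color vertex 2 with color 1 (neighbor of 5)

Step 2: 2-coloring succeeded. No conflicts found.
  Set A (color 0): {1, 5, 6, 7}
  Set B (color 1): {2, 3, 4}

The graph is bipartite with partition {1, 5, 6, 7}, {2, 3, 4}.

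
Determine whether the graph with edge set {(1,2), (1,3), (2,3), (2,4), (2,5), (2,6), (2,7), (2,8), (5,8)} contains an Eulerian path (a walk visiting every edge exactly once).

Step 1: Find the degree of each vertex:
  deg(1) = 2
  deg(2) = 7
  deg(3) = 2
  deg(4) = 1
  deg(5) = 2
  deg(6) = 1
  deg(7) = 1
  deg(8) = 2

Step 2: Count vertices with odd degree:
  Odd-degree vertices: 2, 4, 6, 7 (4 total)

Step 3: Apply Euler's theorem:
  - Eulerian circuit exists iff graph is connected and all vertices have even degree
  - Eulerian path exists iff graph is connected and has 0 or 2 odd-degree vertices

Graph has 4 odd-degree vertices (need 0 or 2).
Neither Eulerian path nor Eulerian circuit exists.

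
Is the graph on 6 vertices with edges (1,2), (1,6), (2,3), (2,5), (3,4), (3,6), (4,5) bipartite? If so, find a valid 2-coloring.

Step 1: Attempt 2-coloring using BFS:
  Start at vertex 1, assign color 0
  Color vertex 2 with color 1 (neighbor of 1)
  Color vertex 6 with color 1 (neighbor of 1)
  Color vertex 3 with color 0 (neighbor of 2)
  Color vertex 5 with color 0 (neighbor of 2)
  Color vertex 4 with color 1 (neighbor of 3)

Step 2: 2-coloring succeeded. No conflicts found.
  Set A (color 0): {1, 3, 5}
  Set B (color 1): {2, 4, 6}

The graph is bipartite with partition {1, 3, 5}, {2, 4, 6}.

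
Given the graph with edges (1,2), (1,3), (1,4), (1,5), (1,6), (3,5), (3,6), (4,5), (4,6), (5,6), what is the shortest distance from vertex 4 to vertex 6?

Step 1: Build adjacency list:
  1: 2, 3, 4, 5, 6
  2: 1
  3: 1, 5, 6
  4: 1, 5, 6
  5: 1, 3, 4, 6
  6: 1, 3, 4, 5

Step 2: BFS from vertex 4 to find shortest path to 6:
  vertex 1 reached at distance 1
  vertex 5 reached at distance 1
  vertex 6 reached at distance 1

Step 3: Shortest path: 4 -> 6
Path length: 1 edge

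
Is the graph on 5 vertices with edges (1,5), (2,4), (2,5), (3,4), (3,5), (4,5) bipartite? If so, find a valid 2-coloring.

Step 1: Attempt 2-coloring using BFS:
  Start at vertex 1, assign color 0
  Color vertex 5 with color 1 (neighbor of 1)
  Color vertex 2 with color 0 (neighbor of 5)
  Color vertex 3 with color 0 (neighbor of 5)
  Color vertex 4 with color 0 (neighbor of 5)

Step 2: Conflict found! Vertices 2 and 4 are adjacent but have the same color.
This means the graph contains an odd cycle.

The graph is NOT bipartite.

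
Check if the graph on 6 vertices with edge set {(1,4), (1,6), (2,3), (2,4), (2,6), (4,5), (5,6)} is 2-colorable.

Step 1: Attempt 2-coloring using BFS:
  Start at vertex 1, assign color 0
  Color vertex 4 with color 1 (neighbor of 1)
  Color vertex 6 with color 1 (neighbor of 1)
  Color vertex 2 with color 0 (neighbor of 4)
  Color vertex 5 with color 0 (neighbor of 4)
  Color vertex 3 with color 1 (neighbor of 2)

Step 2: 2-coloring succeeded. No conflicts found.
  Set A (color 0): {1, 2, 5}
  Set B (color 1): {3, 4, 6}

The graph is bipartite with partition {1, 2, 5}, {3, 4, 6}.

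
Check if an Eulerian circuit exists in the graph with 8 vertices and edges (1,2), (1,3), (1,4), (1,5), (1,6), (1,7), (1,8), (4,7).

Step 1: Find the degree of each vertex:
  deg(1) = 7
  deg(2) = 1
  deg(3) = 1
  deg(4) = 2
  deg(5) = 1
  deg(6) = 1
  deg(7) = 2
  deg(8) = 1

Step 2: Count vertices with odd degree:
  Odd-degree vertices: 1, 2, 3, 5, 6, 8 (6 total)

Step 3: Apply Euler's theorem:
  - Eulerian circuit exists iff graph is connected and all vertices have even degree
  - Eulerian path exists iff graph is connected and has 0 or 2 odd-degree vertices

Graph has 6 odd-degree vertices (need 0 or 2).
Neither Eulerian path nor Eulerian circuit exists.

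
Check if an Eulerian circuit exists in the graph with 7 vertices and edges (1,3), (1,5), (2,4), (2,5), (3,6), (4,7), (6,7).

Step 1: Find the degree of each vertex:
  deg(1) = 2
  deg(2) = 2
  deg(3) = 2
  deg(4) = 2
  deg(5) = 2
  deg(6) = 2
  deg(7) = 2

Step 2: Count vertices with odd degree:
  All vertices have even degree (0 odd-degree vertices)

Step 3: Apply Euler's theorem:
  - Eulerian circuit exists iff graph is connected and all vertices have even degree
  - Eulerian path exists iff graph is connected and has 0 or 2 odd-degree vertices

Graph is connected with 0 odd-degree vertices.
Both Eulerian circuit and Eulerian path exist.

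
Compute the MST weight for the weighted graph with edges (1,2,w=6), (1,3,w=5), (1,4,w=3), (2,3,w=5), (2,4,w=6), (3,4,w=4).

Apply Kruskal's algorithm (sort edges by weight, add if no cycle):

Sorted edges by weight:
  (1,4) w=3
  (3,4) w=4
  (1,3) w=5
  (2,3) w=5
  (1,2) w=6
  (2,4) w=6

Add edge (1,4) w=3 -- no cycle. Running total: 3
Add edge (3,4) w=4 -- no cycle. Running total: 7
Skip edge (1,3) w=5 -- would create cycle
Add edge (2,3) w=5 -- no cycle. Running total: 12

MST edges: (1,4,w=3), (3,4,w=4), (2,3,w=5)
Total MST weight: 3 + 4 + 5 = 12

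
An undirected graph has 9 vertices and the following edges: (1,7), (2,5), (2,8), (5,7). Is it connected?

Step 1: Build adjacency list from edges:
  1: 7
  2: 5, 8
  3: (none)
  4: (none)
  5: 2, 7
  6: (none)
  7: 1, 5
  8: 2
  9: (none)

Step 2: Run BFS/DFS from vertex 1:
  Visited: {1, 7, 5, 2, 8}
  Reached 5 of 9 vertices

Step 3: Only 5 of 9 vertices reached. Graph is disconnected.
Connected components: {1, 2, 5, 7, 8}, {3}, {4}, {6}, {9}
Answer: No, the graph is not connected (5 components).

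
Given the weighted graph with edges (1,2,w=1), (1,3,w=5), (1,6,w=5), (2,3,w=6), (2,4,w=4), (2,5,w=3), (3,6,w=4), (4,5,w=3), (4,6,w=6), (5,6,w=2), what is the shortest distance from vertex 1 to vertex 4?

Step 1: Build adjacency list with weights:
  1: 2(w=1), 3(w=5), 6(w=5)
  2: 1(w=1), 3(w=6), 4(w=4), 5(w=3)
  3: 1(w=5), 2(w=6), 6(w=4)
  4: 2(w=4), 5(w=3), 6(w=6)
  5: 2(w=3), 4(w=3), 6(w=2)
  6: 1(w=5), 3(w=4), 4(w=6), 5(w=2)

Step 2: Apply Dijkstra's algorithm from vertex 1:
  Visit vertex 1 (distance=0)
    Update dist[2] = 1
    Update dist[3] = 5
    Update dist[6] = 5
  Visit vertex 2 (distance=1)
    Update dist[4] = 5
    Update dist[5] = 4
  Visit vertex 5 (distance=4)
  Visit vertex 3 (distance=5)
  Visit vertex 4 (distance=5)

Step 3: Shortest path: 1 -> 2 -> 4
Total weight: 1 + 4 = 5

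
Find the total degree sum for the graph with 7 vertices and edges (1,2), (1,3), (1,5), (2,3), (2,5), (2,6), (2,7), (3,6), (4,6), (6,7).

Step 1: Count edges incident to each vertex:
  deg(1) = 3 (neighbors: 2, 3, 5)
  deg(2) = 5 (neighbors: 1, 3, 5, 6, 7)
  deg(3) = 3 (neighbors: 1, 2, 6)
  deg(4) = 1 (neighbors: 6)
  deg(5) = 2 (neighbors: 1, 2)
  deg(6) = 4 (neighbors: 2, 3, 4, 7)
  deg(7) = 2 (neighbors: 2, 6)

Step 2: Sum all degrees:
  3 + 5 + 3 + 1 + 2 + 4 + 2 = 20

Verification: sum of degrees = 2 * |E| = 2 * 10 = 20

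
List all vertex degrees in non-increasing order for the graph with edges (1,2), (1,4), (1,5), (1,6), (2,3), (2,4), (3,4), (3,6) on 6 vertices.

Step 1: Count edges incident to each vertex:
  deg(1) = 4 (neighbors: 2, 4, 5, 6)
  deg(2) = 3 (neighbors: 1, 3, 4)
  deg(3) = 3 (neighbors: 2, 4, 6)
  deg(4) = 3 (neighbors: 1, 2, 3)
  deg(5) = 1 (neighbors: 1)
  deg(6) = 2 (neighbors: 1, 3)

Step 2: Sort degrees in non-increasing order:
  Degrees: [4, 3, 3, 3, 1, 2] -> sorted: [4, 3, 3, 3, 2, 1]

Degree sequence: [4, 3, 3, 3, 2, 1]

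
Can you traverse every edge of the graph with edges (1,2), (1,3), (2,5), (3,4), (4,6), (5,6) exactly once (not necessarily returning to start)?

Step 1: Find the degree of each vertex:
  deg(1) = 2
  deg(2) = 2
  deg(3) = 2
  deg(4) = 2
  deg(5) = 2
  deg(6) = 2

Step 2: Count vertices with odd degree:
  All vertices have even degree (0 odd-degree vertices)

Step 3: Apply Euler's theorem:
  - Eulerian circuit exists iff graph is connected and all vertices have even degree
  - Eulerian path exists iff graph is connected and has 0 or 2 odd-degree vertices

Graph is connected with 0 odd-degree vertices.
Both Eulerian circuit and Eulerian path exist.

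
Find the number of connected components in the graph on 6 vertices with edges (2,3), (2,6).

Step 1: Build adjacency list from edges:
  1: (none)
  2: 3, 6
  3: 2
  4: (none)
  5: (none)
  6: 2

Step 2: Run BFS/DFS from vertex 1:
  Visited: {1}
  Reached 1 of 6 vertices

Step 3: Only 1 of 6 vertices reached. Graph is disconnected.
Connected components: {1}, {2, 3, 6}, {4}, {5}
Number of connected components: 4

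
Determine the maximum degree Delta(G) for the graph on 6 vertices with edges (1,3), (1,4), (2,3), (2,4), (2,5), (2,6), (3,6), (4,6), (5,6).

Step 1: Count edges incident to each vertex:
  deg(1) = 2 (neighbors: 3, 4)
  deg(2) = 4 (neighbors: 3, 4, 5, 6)
  deg(3) = 3 (neighbors: 1, 2, 6)
  deg(4) = 3 (neighbors: 1, 2, 6)
  deg(5) = 2 (neighbors: 2, 6)
  deg(6) = 4 (neighbors: 2, 3, 4, 5)

Step 2: Find maximum:
  max(2, 4, 3, 3, 2, 4) = 4 (vertex 2)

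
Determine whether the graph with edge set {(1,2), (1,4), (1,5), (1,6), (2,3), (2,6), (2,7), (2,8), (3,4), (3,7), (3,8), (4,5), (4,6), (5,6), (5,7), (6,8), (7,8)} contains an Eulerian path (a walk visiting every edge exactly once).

Step 1: Find the degree of each vertex:
  deg(1) = 4
  deg(2) = 5
  deg(3) = 4
  deg(4) = 4
  deg(5) = 4
  deg(6) = 5
  deg(7) = 4
  deg(8) = 4

Step 2: Count vertices with odd degree:
  Odd-degree vertices: 2, 6 (2 total)

Step 3: Apply Euler's theorem:
  - Eulerian circuit exists iff graph is connected and all vertices have even degree
  - Eulerian path exists iff graph is connected and has 0 or 2 odd-degree vertices

Graph is connected with exactly 2 odd-degree vertices (2, 6).
Eulerian path exists (starting and ending at the odd-degree vertices), but no Eulerian circuit.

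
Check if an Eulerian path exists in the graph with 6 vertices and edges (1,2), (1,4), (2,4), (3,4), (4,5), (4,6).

Step 1: Find the degree of each vertex:
  deg(1) = 2
  deg(2) = 2
  deg(3) = 1
  deg(4) = 5
  deg(5) = 1
  deg(6) = 1

Step 2: Count vertices with odd degree:
  Odd-degree vertices: 3, 4, 5, 6 (4 total)

Step 3: Apply Euler's theorem:
  - Eulerian circuit exists iff graph is connected and all vertices have even degree
  - Eulerian path exists iff graph is connected and has 0 or 2 odd-degree vertices

Graph has 4 odd-degree vertices (need 0 or 2).
Neither Eulerian path nor Eulerian circuit exists.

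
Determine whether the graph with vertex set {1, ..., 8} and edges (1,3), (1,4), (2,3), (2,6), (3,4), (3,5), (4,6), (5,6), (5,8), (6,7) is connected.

Step 1: Build adjacency list from edges:
  1: 3, 4
  2: 3, 6
  3: 1, 2, 4, 5
  4: 1, 3, 6
  5: 3, 6, 8
  6: 2, 4, 5, 7
  7: 6
  8: 5

Step 2: Run BFS/DFS from vertex 1:
  Visited: {1, 3, 4, 2, 5, 6, 8, 7}
  Reached 8 of 8 vertices

Step 3: All 8 vertices reached from vertex 1, so the graph is connected.
Answer: Yes, the graph is connected.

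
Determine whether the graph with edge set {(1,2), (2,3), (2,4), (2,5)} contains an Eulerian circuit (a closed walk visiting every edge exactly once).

Step 1: Find the degree of each vertex:
  deg(1) = 1
  deg(2) = 4
  deg(3) = 1
  deg(4) = 1
  deg(5) = 1

Step 2: Count vertices with odd degree:
  Odd-degree vertices: 1, 3, 4, 5 (4 total)

Step 3: Apply Euler's theorem:
  - Eulerian circuit exists iff graph is connected and all vertices have even degree
  - Eulerian path exists iff graph is connected and has 0 or 2 odd-degree vertices

Graph has 4 odd-degree vertices (need 0 or 2).
Neither Eulerian path nor Eulerian circuit exists.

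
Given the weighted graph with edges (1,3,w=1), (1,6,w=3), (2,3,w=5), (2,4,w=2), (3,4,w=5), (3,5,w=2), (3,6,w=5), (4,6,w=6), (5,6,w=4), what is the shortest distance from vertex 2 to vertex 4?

Step 1: Build adjacency list with weights:
  1: 3(w=1), 6(w=3)
  2: 3(w=5), 4(w=2)
  3: 1(w=1), 2(w=5), 4(w=5), 5(w=2), 6(w=5)
  4: 2(w=2), 3(w=5), 6(w=6)
  5: 3(w=2), 6(w=4)
  6: 1(w=3), 3(w=5), 4(w=6), 5(w=4)

Step 2: Apply Dijkstra's algorithm from vertex 2:
  Visit vertex 2 (distance=0)
    Update dist[3] = 5
    Update dist[4] = 2
  Visit vertex 4 (distance=2)
    Update dist[6] = 8

Step 3: Shortest path: 2 -> 4
Total weight: 2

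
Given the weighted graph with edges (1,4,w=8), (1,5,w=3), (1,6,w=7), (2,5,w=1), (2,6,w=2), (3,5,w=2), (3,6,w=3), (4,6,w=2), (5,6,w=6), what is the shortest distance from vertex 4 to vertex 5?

Step 1: Build adjacency list with weights:
  1: 4(w=8), 5(w=3), 6(w=7)
  2: 5(w=1), 6(w=2)
  3: 5(w=2), 6(w=3)
  4: 1(w=8), 6(w=2)
  5: 1(w=3), 2(w=1), 3(w=2), 6(w=6)
  6: 1(w=7), 2(w=2), 3(w=3), 4(w=2), 5(w=6)

Step 2: Apply Dijkstra's algorithm from vertex 4:
  Visit vertex 4 (distance=0)
    Update dist[1] = 8
    Update dist[6] = 2
  Visit vertex 6 (distance=2)
    Update dist[2] = 4
    Update dist[3] = 5
    Update dist[5] = 8
  Visit vertex 2 (distance=4)
    Update dist[5] = 5
  Visit vertex 3 (distance=5)
  Visit vertex 5 (distance=5)

Step 3: Shortest path: 4 -> 6 -> 2 -> 5
Total weight: 2 + 2 + 1 = 5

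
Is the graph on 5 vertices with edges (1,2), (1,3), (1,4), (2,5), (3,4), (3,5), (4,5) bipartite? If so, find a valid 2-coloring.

Step 1: Attempt 2-coloring using BFS:
  Start at vertex 1, assign color 0
  Color vertex 2 with color 1 (neighbor of 1)
  Color vertex 3 with color 1 (neighbor of 1)
  Color vertex 4 with color 1 (neighbor of 1)
  Color vertex 5 with color 0 (neighbor of 2)

Step 2: Conflict found! Vertices 3 and 4 are adjacent but have the same color.
This means the graph contains an odd cycle.

The graph is NOT bipartite.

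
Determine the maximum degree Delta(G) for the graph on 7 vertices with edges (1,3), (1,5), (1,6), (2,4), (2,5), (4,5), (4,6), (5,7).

Step 1: Count edges incident to each vertex:
  deg(1) = 3 (neighbors: 3, 5, 6)
  deg(2) = 2 (neighbors: 4, 5)
  deg(3) = 1 (neighbors: 1)
  deg(4) = 3 (neighbors: 2, 5, 6)
  deg(5) = 4 (neighbors: 1, 2, 4, 7)
  deg(6) = 2 (neighbors: 1, 4)
  deg(7) = 1 (neighbors: 5)

Step 2: Find maximum:
  max(3, 2, 1, 3, 4, 2, 1) = 4 (vertex 5)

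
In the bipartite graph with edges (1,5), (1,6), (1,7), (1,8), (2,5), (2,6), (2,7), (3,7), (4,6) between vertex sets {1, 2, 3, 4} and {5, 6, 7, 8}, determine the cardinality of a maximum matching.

Step 1: List the neighbors of each left vertex:
  1: 5, 6, 7, 8
  2: 5, 6, 7
  3: 7
  4: 6

Step 2: Greedily match left vertices, then look for augmenting paths:
  Match 1 -- 8
  Match 2 -- 5
  Match 3 -- 7
  Match 4 -- 6
  No augmenting path remains.

Step 3: Verify this is maximum:
  Matching size 4 = min(|L|, |R|) = min(4, 4), which is an upper bound, so this matching is maximum.

Maximum matching: {(1,8), (2,5), (3,7), (4,6)}
Size: 4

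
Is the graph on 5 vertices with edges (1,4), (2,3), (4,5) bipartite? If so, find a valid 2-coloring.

Step 1: Attempt 2-coloring using BFS:
  Start at vertex 1, assign color 0
  Color vertex 4 with color 1 (neighbor of 1)
  Color vertex 5 with color 0 (neighbor of 4)
  Start new component at vertex 2, assign color 0
  Color vertex 3 with color 1 (neighbor of 2)

Step 2: 2-coloring succeeded. No conflicts found.
  Set A (color 0): {1, 2, 5}
  Set B (color 1): {3, 4}

The graph is bipartite with partition {1, 2, 5}, {3, 4}.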